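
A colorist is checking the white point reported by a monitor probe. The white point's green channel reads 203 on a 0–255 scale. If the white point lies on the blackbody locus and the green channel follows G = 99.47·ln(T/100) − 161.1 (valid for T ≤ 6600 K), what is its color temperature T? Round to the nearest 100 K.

ln t = (203 + 161.1) / 99.47 = 3.6604.
t = e^3.6604 = 38.877.
T = 100·t = 3888 K → 3900 K to the nearest 100 K.

3900 K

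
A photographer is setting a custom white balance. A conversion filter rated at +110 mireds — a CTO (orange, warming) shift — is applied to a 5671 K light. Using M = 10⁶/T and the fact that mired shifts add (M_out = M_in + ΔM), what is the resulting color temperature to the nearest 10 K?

3490 K

M_in = 10⁶/5671 = 176.34 mireds.
M_out = 176.34 + (+110) = 286.34 mireds.
T_out = 10⁶/286.34 = 3492.4 K → 3490 K.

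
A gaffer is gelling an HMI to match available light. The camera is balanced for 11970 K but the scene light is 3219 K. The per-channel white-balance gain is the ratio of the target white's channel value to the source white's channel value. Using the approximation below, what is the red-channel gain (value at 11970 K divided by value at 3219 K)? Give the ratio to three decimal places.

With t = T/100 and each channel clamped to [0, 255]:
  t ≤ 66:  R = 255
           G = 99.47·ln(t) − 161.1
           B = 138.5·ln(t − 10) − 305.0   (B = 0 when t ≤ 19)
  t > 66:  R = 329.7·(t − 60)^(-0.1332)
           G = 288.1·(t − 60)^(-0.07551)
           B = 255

At 3219 K (t = 32.19):
  R = 255 by definition for t ≤ 66.
At 11970 K (t = 119.7):
  R = 329.7·(119.7 − 60)^(-0.1332) = 329.7·59.7^(-0.1332) = 329.7·0.58002 = 191.231.
Gain = 191.231 / 255.000 = 0.7499 → 0.750.

0.750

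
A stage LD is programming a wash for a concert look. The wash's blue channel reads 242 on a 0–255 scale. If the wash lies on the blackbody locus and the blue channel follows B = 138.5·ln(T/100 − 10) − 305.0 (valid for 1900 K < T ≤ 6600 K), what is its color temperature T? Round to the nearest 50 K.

6200 K

ln(t − 10) = (242 + 305.0) / 138.5 = 3.9495.
t − 10 = e^3.9495 = 51.907, so t = 61.907.
T = 100·t = 6191 K → 6200 K to the nearest 50 K.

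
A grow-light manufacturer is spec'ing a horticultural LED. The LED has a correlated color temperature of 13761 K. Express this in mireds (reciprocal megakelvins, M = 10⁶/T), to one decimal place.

72.7 mireds

M = 10⁶ / 13761 = 72.669 → 72.7 mireds.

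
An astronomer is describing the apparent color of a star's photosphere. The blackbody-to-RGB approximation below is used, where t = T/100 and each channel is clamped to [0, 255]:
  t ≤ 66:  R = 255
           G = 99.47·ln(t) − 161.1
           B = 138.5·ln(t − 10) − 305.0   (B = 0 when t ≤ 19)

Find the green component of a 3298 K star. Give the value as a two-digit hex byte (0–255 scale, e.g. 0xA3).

t = 3298/100 = 32.98; the t ≤ 66 branch applies.
G = 99.47·ln 32.98 − 161.1 = 99.47·3.4959 − 161.1 = 186.637.
Rounded: 187; in hex, 0xBB.

0xBB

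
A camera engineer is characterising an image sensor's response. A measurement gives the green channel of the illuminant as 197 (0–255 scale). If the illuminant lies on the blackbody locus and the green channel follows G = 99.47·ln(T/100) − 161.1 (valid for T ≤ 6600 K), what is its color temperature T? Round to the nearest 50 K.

3650 K

ln t = (197 + 161.1) / 99.47 = 3.6001.
t = e^3.6001 = 36.601.
T = 100·t = 3660 K → 3650 K to the nearest 50 K.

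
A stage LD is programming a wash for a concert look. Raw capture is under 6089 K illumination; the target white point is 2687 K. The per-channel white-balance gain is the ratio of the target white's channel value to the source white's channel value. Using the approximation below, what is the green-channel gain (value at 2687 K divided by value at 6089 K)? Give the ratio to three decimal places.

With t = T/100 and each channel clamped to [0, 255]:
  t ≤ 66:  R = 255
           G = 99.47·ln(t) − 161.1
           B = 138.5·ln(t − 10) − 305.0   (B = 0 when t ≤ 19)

At 6089 K (t = 60.89):
  G = 99.47·ln 60.89 − 161.1 = 99.47·4.1091 − 161.1 = 247.629.
At 2687 K (t = 26.87):
  G = 99.47·ln 26.87 − 161.1 = 99.47·3.2910 − 161.1 = 166.257.
Gain = 166.257 / 247.629 = 0.6714 → 0.671.

0.671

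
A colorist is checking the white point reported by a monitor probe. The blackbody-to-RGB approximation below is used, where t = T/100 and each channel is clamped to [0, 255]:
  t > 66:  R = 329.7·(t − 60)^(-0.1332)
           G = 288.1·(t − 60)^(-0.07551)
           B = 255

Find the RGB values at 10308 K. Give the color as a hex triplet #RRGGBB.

#C8D9FF

t = 10308/100 = 103.08; the t > 66 branch applies.
R = 329.7·(103.08 − 60)^(-0.1332) = 329.7·43.08^(-0.1332) = 329.7·0.60578 = 199.725.
G = 288.1·(103.08 − 60)^(-0.07551) = 288.1·43.08^(-0.07551) = 288.1·0.75265 = 216.840.
B = 255 by definition for t > 66.
Rounded: (200, 217, 255).
In hex: #C8D9FF.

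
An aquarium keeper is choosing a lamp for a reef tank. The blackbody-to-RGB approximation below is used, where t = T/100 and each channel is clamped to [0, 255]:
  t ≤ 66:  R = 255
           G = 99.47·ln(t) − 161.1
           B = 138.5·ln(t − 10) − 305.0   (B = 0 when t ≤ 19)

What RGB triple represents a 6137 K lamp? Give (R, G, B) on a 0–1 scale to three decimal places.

(1.000, 0.974, 0.943)

t = 6137/100 = 61.37; the t ≤ 66 branch applies.
R = 255 by definition for t ≤ 66.
G = 99.47·ln 61.37 − 161.1 = 99.47·4.1169 − 161.1 = 248.410.
B = 138.5·ln(61.37 − 10) − 305.0 = 138.5·ln 51.37 − 305.0 = 138.5·3.9391 − 305.0 = 240.559.
Dividing each by 255: (1.0000, 0.9742, 0.9434) → (1.000, 0.974, 0.943).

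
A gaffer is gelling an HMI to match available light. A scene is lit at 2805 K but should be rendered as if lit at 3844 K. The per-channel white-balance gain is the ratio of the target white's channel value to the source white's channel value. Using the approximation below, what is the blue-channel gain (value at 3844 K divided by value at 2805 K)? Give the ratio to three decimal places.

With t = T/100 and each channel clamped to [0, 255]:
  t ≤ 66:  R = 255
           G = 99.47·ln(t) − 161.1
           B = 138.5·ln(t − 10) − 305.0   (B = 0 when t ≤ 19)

At 2805 K (t = 28.05):
  B = 138.5·ln(28.05 − 10) − 305.0 = 138.5·ln 18.05 − 305.0 = 138.5·2.8931 − 305.0 = 95.701.
At 3844 K (t = 38.44):
  B = 138.5·ln(38.44 − 10) − 305.0 = 138.5·ln 28.44 − 305.0 = 138.5·3.3478 − 305.0 = 158.670.
Gain = 158.670 / 95.701 = 1.6580 → 1.658.

1.658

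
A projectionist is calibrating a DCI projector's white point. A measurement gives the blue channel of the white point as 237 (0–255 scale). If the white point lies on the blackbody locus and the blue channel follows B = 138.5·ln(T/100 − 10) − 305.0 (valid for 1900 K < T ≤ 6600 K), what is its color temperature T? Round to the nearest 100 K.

6000 K

ln(t − 10) = (237 + 305.0) / 138.5 = 3.9134.
t − 10 = e^3.9134 = 50.067, so t = 60.067.
T = 100·t = 6007 K → 6000 K to the nearest 100 K.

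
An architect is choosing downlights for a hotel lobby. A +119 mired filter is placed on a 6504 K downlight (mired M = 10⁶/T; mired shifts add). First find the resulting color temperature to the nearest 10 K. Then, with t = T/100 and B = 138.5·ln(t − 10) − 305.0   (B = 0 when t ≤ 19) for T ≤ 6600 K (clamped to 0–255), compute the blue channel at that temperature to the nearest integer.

M_in = 10⁶/6504 = 153.75; M_out = 153.75 + (+119) = 272.75.
T_out = 10⁶/272.75 = 3666.3 K → 3670 K; t = 36.7.
B = 138.5·ln(36.7 − 10) − 305.0 = 138.5·ln 26.7 − 305.0 = 138.5·3.2847 − 305.0 = 149.926.
Rounded: 150.

150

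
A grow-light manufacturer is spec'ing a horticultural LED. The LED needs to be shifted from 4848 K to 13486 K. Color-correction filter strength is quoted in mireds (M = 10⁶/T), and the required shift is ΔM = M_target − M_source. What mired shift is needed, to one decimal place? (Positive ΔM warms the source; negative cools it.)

M_source = 10⁶/4848 = 206.271; M_target = 10⁶/13486 = 74.151.
ΔM = 74.151 − 206.271 = -132.120 → -132.1 mireds, a cooling shift.

-132.1 mireds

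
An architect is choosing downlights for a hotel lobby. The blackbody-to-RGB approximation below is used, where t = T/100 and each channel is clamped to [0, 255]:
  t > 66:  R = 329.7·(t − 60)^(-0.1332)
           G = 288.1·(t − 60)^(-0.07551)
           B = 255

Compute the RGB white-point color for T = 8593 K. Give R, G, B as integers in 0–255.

t = 8593/100 = 85.93; the t > 66 branch applies.
R = 329.7·(85.93 − 60)^(-0.1332) = 329.7·25.93^(-0.1332) = 329.7·0.64816 = 213.698.
G = 288.1·(85.93 − 60)^(-0.07551) = 288.1·25.93^(-0.07551) = 288.1·0.78207 = 225.313.
B = 255 by definition for t > 66.
Rounded: (214, 225, 255).

R=214, G=225, B=255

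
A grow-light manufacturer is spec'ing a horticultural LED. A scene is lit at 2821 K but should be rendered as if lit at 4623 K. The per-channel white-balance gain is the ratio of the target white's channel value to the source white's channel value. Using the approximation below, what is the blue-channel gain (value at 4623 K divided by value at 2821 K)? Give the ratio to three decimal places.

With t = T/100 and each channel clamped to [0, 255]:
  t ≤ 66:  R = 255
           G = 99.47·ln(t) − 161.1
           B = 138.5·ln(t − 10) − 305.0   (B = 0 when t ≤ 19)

At 2821 K (t = 28.21):
  B = 138.5·ln(28.21 − 10) − 305.0 = 138.5·ln 18.21 − 305.0 = 138.5·2.9020 − 305.0 = 96.923.
At 4623 K (t = 46.23):
  B = 138.5·ln(46.23 − 10) − 305.0 = 138.5·ln 36.23 − 305.0 = 138.5·3.5899 − 305.0 = 192.199.
Gain = 192.199 / 96.923 = 1.9830 → 1.983.

1.983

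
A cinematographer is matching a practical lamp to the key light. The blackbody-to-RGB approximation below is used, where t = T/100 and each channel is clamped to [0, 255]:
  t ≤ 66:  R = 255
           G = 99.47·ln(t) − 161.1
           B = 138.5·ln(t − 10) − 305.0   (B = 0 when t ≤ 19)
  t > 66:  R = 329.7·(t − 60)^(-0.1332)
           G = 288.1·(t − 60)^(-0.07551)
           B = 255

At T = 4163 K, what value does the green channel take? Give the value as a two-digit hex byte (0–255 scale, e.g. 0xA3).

t = 4163/100 = 41.63; the t ≤ 66 branch applies.
G = 99.47·ln 41.63 − 161.1 = 99.47·3.7288 − 161.1 = 209.806.
Rounded: 210; in hex, 0xD2.

0xD2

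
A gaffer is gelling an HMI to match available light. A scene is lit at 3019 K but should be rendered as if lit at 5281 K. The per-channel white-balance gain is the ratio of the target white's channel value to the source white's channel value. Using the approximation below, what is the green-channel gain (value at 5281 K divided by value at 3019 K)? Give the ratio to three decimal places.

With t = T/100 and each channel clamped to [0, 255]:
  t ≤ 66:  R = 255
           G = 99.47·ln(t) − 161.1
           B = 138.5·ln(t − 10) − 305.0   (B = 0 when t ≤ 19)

At 3019 K (t = 30.19):
  G = 99.47·ln 30.19 − 161.1 = 99.47·3.4075 − 161.1 = 177.845.
At 5281 K (t = 52.81):
  G = 99.47·ln 52.81 − 161.1 = 99.47·3.9667 − 161.1 = 233.468.
Gain = 233.468 / 177.845 = 1.3128 → 1.313.

1.313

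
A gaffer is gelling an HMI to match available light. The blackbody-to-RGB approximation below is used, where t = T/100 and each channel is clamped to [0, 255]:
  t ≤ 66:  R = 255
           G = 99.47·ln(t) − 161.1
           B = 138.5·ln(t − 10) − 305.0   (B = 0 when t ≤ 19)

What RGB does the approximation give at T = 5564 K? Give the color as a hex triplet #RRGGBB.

t = 5564/100 = 55.64; the t ≤ 66 branch applies.
R = 255 by definition for t ≤ 66.
G = 99.47·ln 55.64 − 161.1 = 99.47·4.0189 − 161.1 = 238.660.
B = 138.5·ln(55.64 − 10) − 305.0 = 138.5·ln 45.64 − 305.0 = 138.5·3.8208 − 305.0 = 224.179.
Rounded: (255, 239, 224).
In hex: #FFEFE0.

#FFEFE0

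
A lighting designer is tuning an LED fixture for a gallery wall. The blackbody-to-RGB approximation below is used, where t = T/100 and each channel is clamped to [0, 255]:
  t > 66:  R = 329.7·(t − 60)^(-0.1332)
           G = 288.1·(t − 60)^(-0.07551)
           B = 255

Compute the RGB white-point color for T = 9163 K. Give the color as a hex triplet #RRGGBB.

#D0DEFF

t = 9163/100 = 91.63; the t > 66 branch applies.
R = 329.7·(91.63 − 60)^(-0.1332) = 329.7·31.63^(-0.1332) = 329.7·0.63123 = 208.116.
G = 288.1·(91.63 − 60)^(-0.07551) = 288.1·31.63^(-0.07551) = 288.1·0.77042 = 221.958.
B = 255 by definition for t > 66.
Rounded: (208, 222, 255).
In hex: #D0DEFF.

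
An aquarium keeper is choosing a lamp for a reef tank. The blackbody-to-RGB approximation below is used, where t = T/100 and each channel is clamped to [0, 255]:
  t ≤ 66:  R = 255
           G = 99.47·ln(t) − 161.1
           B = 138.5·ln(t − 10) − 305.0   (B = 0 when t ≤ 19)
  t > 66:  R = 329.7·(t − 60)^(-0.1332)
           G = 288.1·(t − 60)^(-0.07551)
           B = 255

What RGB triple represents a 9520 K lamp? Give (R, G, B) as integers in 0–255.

(205, 220, 255)

t = 9520/100 = 95.2; the t > 66 branch applies.
R = 329.7·(95.2 − 60)^(-0.1332) = 329.7·35.2^(-0.1332) = 329.7·0.62230 = 205.173.
G = 288.1·(95.2 − 60)^(-0.07551) = 288.1·35.2^(-0.07551) = 288.1·0.76422 = 220.173.
B = 255 by definition for t > 66.
Rounded: (205, 220, 255).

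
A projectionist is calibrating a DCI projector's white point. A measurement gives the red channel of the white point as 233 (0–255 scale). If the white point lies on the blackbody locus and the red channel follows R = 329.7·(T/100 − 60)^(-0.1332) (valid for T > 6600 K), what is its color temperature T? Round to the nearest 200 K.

7400 K

(t − 60)^(-0.1332) = 233/329.7 = 0.70670.
t − 60 = 0.70670^(1/-0.1332) = 0.70670^(-7.508) = 13.547, so t = 73.547.
T = 100·t = 7355 K → 7400 K to the nearest 200 K.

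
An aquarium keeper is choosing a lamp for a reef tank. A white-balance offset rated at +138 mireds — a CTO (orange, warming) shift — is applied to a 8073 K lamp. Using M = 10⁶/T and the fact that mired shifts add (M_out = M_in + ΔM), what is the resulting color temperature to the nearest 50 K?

3800 K

M_in = 10⁶/8073 = 123.87 mireds.
M_out = 123.87 + (+138) = 261.87 mireds.
T_out = 10⁶/261.87 = 3818.7 K → 3800 K.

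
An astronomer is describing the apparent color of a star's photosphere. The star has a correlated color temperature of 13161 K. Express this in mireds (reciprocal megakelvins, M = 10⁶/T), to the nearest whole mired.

76 mireds

M = 10⁶ / 13161 = 75.982 → 76 mireds.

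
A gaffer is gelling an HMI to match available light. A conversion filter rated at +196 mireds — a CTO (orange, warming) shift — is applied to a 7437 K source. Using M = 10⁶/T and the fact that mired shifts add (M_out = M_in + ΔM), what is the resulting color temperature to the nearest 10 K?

3030 K

M_in = 10⁶/7437 = 134.46 mireds.
M_out = 134.46 + (+196) = 330.46 mireds.
T_out = 10⁶/330.46 = 3026.1 K → 3030 K.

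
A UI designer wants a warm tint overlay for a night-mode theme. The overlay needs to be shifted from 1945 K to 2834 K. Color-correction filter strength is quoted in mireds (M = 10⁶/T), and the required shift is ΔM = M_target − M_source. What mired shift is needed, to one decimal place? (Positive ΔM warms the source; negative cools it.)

M_source = 10⁶/1945 = 514.139; M_target = 10⁶/2834 = 352.858.
ΔM = 352.858 − 514.139 = -161.281 → -161.3 mireds, a cooling shift.

-161.3 mireds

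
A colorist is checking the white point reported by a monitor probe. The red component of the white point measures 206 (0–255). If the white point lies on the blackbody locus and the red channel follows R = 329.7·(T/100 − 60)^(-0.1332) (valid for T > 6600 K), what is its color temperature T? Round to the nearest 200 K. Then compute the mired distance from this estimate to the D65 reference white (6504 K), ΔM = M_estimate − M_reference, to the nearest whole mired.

-47 mireds

(t − 60)^(-0.1332) = 206/329.7 = 0.62481.
t − 60 = 0.62481^(1/-0.1332) = 0.62481^(-7.508) = 34.152, so t = 94.152.
T = 100·t = 9415 K → 9400 K to the nearest 200 K.
M_estimate = 10⁶/9400 = 106.38; M_reference = 10⁶/6504 = 153.75.
ΔM = 106.38 − 153.75 = -47.37 → -47 mireds.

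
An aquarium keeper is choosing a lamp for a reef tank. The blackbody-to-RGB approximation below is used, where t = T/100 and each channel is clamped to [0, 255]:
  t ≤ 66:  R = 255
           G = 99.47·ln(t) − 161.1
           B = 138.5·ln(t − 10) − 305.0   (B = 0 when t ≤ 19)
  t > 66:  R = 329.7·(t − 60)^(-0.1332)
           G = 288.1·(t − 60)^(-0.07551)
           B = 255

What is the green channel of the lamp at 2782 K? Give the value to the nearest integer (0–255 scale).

t = 2782/100 = 27.82; the t ≤ 66 branch applies.
G = 99.47·ln 27.82 − 161.1 = 99.47·3.3258 − 161.1 = 169.713.
Rounded: 170.

170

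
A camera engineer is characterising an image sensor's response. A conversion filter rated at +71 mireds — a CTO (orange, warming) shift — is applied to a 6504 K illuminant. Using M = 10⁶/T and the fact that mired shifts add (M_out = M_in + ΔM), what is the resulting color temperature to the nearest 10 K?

M_in = 10⁶/6504 = 153.75 mireds.
M_out = 153.75 + (+71) = 224.75 mireds.
T_out = 10⁶/224.75 = 4449.4 K → 4450 K.

4450 K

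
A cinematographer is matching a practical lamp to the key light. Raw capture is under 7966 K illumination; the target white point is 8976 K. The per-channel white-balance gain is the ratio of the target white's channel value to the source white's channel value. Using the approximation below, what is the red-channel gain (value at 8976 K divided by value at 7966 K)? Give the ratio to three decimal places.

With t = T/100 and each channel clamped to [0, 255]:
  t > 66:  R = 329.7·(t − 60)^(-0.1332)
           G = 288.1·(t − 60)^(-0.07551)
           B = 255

At 7966 K (t = 79.66):
  R = 329.7·(79.66 − 60)^(-0.1332) = 329.7·19.66^(-0.1332) = 329.7·0.67250 = 221.724.
At 8976 K (t = 89.76):
  R = 329.7·(89.76 − 60)^(-0.1332) = 329.7·29.76^(-0.1332) = 329.7·0.63637 = 209.812.
Gain = 209.812 / 221.724 = 0.9463 → 0.946.

0.946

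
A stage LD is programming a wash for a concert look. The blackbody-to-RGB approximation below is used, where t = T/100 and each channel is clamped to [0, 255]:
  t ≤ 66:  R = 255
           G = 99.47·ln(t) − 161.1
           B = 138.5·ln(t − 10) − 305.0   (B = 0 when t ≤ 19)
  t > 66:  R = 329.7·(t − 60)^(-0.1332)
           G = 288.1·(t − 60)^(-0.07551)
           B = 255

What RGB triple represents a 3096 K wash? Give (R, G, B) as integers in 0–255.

t = 3096/100 = 30.96; the t ≤ 66 branch applies.
R = 255 by definition for t ≤ 66.
G = 99.47·ln 30.96 − 161.1 = 99.47·3.4327 − 161.1 = 180.350.
B = 138.5·ln(30.96 − 10) − 305.0 = 138.5·ln 20.96 − 305.0 = 138.5·3.0426 − 305.0 = 116.402.
Rounded: (255, 180, 116).

(255, 180, 116)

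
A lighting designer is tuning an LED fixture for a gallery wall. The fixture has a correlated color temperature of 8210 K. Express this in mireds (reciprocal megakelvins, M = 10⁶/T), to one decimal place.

121.8 mireds

M = 10⁶ / 8210 = 121.803 → 121.8 mireds.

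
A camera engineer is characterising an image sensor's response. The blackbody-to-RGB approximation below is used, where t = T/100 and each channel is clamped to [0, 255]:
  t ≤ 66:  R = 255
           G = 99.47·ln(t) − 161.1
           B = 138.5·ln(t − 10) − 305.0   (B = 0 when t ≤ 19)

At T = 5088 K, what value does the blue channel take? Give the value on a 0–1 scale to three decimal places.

0.819

t = 5088/100 = 50.88; the t ≤ 66 branch applies.
B = 138.5·ln(50.88 − 10) − 305.0 = 138.5·ln 40.88 − 305.0 = 138.5·3.7106 − 305.0 = 208.924.
On a 0–1 scale: 208.924/255 = 0.8193 → 0.819.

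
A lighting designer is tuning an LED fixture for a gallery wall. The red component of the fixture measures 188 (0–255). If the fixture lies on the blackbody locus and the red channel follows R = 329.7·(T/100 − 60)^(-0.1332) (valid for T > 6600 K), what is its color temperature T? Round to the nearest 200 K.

(t − 60)^(-0.1332) = 188/329.7 = 0.57022.
t − 60 = 0.57022^(1/-0.1332) = 0.57022^(-7.508) = 67.848, so t = 127.848.
T = 100·t = 12785 K → 12800 K to the nearest 200 K.

12800 K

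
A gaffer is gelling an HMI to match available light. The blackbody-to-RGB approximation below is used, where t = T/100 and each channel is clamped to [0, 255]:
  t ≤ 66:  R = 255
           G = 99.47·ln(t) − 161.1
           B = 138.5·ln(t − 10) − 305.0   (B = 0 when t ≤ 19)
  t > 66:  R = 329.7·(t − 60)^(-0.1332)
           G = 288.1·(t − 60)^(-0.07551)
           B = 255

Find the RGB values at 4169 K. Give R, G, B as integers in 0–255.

R=255, G=210, B=174

t = 4169/100 = 41.69; the t ≤ 66 branch applies.
R = 255 by definition for t ≤ 66.
G = 99.47·ln 41.69 − 161.1 = 99.47·3.7303 − 161.1 = 209.949.
B = 138.5·ln(41.69 − 10) − 305.0 = 138.5·ln 31.69 − 305.0 = 138.5·3.4560 − 305.0 = 173.656.
Rounded: (255, 210, 174).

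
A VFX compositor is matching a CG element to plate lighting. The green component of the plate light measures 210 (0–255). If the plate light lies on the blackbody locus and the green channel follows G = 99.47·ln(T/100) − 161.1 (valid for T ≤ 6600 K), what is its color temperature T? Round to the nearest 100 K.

ln t = (210 + 161.1) / 99.47 = 3.7308.
t = e^3.7308 = 41.711.
T = 100·t = 4171 K → 4200 K to the nearest 100 K.

4200 K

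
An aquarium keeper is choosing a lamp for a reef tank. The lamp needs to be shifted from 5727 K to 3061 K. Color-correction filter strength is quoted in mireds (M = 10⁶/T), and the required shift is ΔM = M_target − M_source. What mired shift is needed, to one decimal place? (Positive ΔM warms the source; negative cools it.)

+152.1 mireds

M_source = 10⁶/5727 = 174.611; M_target = 10⁶/3061 = 326.691.
ΔM = 326.691 − 174.611 = 152.079 → +152.1 mireds, a warming shift.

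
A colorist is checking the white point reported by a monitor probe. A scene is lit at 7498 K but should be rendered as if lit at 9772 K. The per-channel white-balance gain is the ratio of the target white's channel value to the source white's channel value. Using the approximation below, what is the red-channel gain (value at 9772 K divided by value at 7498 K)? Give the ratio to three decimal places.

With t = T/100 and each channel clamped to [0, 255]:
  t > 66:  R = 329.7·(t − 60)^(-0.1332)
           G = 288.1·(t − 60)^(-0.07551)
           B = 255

0.884

At 7498 K (t = 74.98):
  R = 329.7·(74.98 − 60)^(-0.1332) = 329.7·14.98^(-0.1332) = 329.7·0.69730 = 229.901.
At 9772 K (t = 97.72):
  R = 329.7·(97.72 − 60)^(-0.1332) = 329.7·37.72^(-0.1332) = 329.7·0.61660 = 203.292.
Gain = 203.292 / 229.901 = 0.8843 → 0.884.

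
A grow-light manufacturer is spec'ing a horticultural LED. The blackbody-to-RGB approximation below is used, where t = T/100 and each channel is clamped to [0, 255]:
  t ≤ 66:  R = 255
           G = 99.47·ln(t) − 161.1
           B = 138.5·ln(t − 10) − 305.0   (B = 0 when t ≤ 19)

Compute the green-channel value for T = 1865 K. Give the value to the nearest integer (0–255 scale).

130

t = 1865/100 = 18.65; the t ≤ 66 branch applies.
G = 99.47·ln 18.65 − 161.1 = 99.47·2.9258 − 161.1 = 129.934.
Rounded: 130.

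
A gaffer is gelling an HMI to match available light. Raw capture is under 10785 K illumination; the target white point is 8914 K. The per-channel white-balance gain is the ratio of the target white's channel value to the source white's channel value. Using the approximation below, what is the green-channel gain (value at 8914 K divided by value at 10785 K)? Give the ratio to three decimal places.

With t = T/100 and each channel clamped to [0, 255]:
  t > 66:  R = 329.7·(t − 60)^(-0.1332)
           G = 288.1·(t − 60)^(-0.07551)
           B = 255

At 10785 K (t = 107.85):
  G = 288.1·(107.85 − 60)^(-0.07551) = 288.1·47.85^(-0.07551) = 288.1·0.74671 = 215.127.
At 8914 K (t = 89.14):
  G = 288.1·(89.14 − 60)^(-0.07551) = 288.1·29.14^(-0.07551) = 288.1·0.77520 = 223.336.
Gain = 223.336 / 215.127 = 1.0382 → 1.038.

1.038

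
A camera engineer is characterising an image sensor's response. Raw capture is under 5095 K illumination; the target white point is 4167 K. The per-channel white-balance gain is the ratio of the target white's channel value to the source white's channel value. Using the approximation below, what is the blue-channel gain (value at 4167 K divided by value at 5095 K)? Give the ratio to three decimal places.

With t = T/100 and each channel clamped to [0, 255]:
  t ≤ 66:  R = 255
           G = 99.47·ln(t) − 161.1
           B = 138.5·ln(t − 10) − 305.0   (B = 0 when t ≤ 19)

0.830

At 5095 K (t = 50.95):
  B = 138.5·ln(50.95 − 10) − 305.0 = 138.5·ln 40.95 − 305.0 = 138.5·3.7124 − 305.0 = 209.161.
At 4167 K (t = 41.67):
  B = 138.5·ln(41.67 − 10) − 305.0 = 138.5·ln 31.67 − 305.0 = 138.5·3.4554 − 305.0 = 173.569.
Gain = 173.569 / 209.161 = 0.8298 → 0.830.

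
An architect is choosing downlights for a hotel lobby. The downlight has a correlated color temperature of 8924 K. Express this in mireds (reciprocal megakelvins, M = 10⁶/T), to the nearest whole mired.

112 mireds

M = 10⁶ / 8924 = 112.057 → 112 mireds.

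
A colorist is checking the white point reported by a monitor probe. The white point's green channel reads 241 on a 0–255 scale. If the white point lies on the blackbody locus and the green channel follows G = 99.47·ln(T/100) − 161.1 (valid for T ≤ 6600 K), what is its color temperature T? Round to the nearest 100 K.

ln t = (241 + 161.1) / 99.47 = 4.0424.
t = e^4.0424 = 56.964.
T = 100·t = 5696 K → 5700 K to the nearest 100 K.

5700 K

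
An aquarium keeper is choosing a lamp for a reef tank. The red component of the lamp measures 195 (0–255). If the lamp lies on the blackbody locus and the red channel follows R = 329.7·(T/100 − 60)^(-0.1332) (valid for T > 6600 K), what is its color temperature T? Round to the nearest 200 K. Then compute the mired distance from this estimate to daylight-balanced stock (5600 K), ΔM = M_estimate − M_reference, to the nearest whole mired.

(t − 60)^(-0.1332) = 195/329.7 = 0.59145.
t − 60 = 0.59145^(1/-0.1332) = 0.59145^(-7.508) = 51.564, so t = 111.564.
T = 100·t = 11156 K → 11200 K to the nearest 200 K.
M_estimate = 10⁶/11200 = 89.29; M_reference = 10⁶/5600 = 178.57.
ΔM = 89.29 − 178.57 = -89.29 → -89 mireds.

-89 mireds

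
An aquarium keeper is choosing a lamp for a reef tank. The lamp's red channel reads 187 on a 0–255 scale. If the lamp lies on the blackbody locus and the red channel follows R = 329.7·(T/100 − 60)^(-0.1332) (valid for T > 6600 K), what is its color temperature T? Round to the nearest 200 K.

13000 K

(t − 60)^(-0.1332) = 187/329.7 = 0.56718.
t − 60 = 0.56718^(1/-0.1332) = 0.56718^(-7.508) = 70.620, so t = 130.620.
T = 100·t = 13062 K → 13000 K to the nearest 200 K.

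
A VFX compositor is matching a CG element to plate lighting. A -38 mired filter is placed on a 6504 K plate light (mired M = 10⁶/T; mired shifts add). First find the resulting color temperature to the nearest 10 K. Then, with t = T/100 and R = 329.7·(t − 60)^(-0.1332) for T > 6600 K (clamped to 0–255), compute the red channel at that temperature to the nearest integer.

213

M_in = 10⁶/6504 = 153.75; M_out = 153.75 + (-38) = 115.75.
T_out = 10⁶/115.75 = 8639.2 K → 8640 K; t = 86.4.
R = 329.7·(86.4 − 60)^(-0.1332) = 329.7·26.4^(-0.1332) = 329.7·0.64661 = 213.187.
Rounded: 213.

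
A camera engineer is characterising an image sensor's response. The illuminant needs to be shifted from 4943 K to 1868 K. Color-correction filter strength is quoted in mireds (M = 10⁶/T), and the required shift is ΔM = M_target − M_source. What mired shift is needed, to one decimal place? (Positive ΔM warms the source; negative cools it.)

+333.0 mireds

M_source = 10⁶/4943 = 202.306; M_target = 10⁶/1868 = 535.332.
ΔM = 535.332 − 202.306 = 333.026 → +333.0 mireds, a warming shift.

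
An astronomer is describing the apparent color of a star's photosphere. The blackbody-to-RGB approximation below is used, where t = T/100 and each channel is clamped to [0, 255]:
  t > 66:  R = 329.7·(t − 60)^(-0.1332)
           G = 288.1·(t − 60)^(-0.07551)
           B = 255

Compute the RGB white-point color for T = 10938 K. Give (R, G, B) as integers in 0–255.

(196, 215, 255)

t = 10938/100 = 109.38; the t > 66 branch applies.
R = 329.7·(109.38 − 60)^(-0.1332) = 329.7·49.38^(-0.1332) = 329.7·0.59487 = 196.127.
G = 288.1·(109.38 − 60)^(-0.07551) = 288.1·49.38^(-0.07551) = 288.1·0.74494 = 214.617.
B = 255 by definition for t > 66.
Rounded: (196, 215, 255).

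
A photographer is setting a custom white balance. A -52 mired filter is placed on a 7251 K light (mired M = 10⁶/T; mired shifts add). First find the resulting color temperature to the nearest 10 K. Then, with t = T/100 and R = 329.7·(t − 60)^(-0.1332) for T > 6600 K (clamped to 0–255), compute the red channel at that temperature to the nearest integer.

193

M_in = 10⁶/7251 = 137.91; M_out = 137.91 + (-52) = 85.91.
T_out = 10⁶/85.91 = 11639.8 K → 11640 K; t = 116.4.
R = 329.7·(116.4 − 60)^(-0.1332) = 329.7·56.4^(-0.1332) = 329.7·0.58443 = 192.685.
Rounded: 193.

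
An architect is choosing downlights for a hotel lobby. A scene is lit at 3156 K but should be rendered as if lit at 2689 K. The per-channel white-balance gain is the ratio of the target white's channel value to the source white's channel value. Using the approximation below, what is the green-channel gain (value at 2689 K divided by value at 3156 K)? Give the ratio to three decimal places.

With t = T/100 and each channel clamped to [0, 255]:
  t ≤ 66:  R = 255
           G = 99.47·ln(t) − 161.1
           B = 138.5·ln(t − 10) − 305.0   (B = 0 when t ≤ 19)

0.913

At 3156 K (t = 31.56):
  G = 99.47·ln 31.56 − 161.1 = 99.47·3.4519 − 161.1 = 182.260.
At 2689 K (t = 26.89):
  G = 99.47·ln 26.89 − 161.1 = 99.47·3.2918 − 161.1 = 166.331.
Gain = 166.331 / 182.260 = 0.9126 → 0.913.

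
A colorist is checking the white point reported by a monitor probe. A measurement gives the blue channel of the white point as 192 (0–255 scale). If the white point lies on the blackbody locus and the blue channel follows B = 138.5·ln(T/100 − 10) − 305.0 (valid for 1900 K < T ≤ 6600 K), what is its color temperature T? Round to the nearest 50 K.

ln(t − 10) = (192 + 305.0) / 138.5 = 3.5884.
t − 10 = e^3.5884 = 36.178, so t = 46.178.
T = 100·t = 4618 K → 4600 K to the nearest 50 K.

4600 K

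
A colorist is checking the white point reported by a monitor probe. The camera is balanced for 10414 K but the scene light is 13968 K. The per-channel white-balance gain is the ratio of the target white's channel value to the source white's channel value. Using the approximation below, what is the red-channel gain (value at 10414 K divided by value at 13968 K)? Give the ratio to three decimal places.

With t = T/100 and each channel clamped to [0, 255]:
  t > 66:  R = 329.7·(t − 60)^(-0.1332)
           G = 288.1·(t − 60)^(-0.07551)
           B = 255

At 13968 K (t = 139.68):
  R = 329.7·(139.68 − 60)^(-0.1332) = 329.7·79.68^(-0.1332) = 329.7·0.55814 = 184.018.
At 10414 K (t = 104.14):
  R = 329.7·(104.14 − 60)^(-0.1332) = 329.7·44.14^(-0.1332) = 329.7·0.60382 = 199.080.
Gain = 199.080 / 184.018 = 1.0819 → 1.082.

1.082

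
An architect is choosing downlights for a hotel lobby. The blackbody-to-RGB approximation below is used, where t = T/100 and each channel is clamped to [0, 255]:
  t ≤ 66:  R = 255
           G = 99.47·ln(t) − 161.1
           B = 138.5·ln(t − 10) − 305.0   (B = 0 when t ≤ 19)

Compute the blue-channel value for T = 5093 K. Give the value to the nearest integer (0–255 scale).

t = 5093/100 = 50.93; the t ≤ 66 branch applies.
B = 138.5·ln(50.93 − 10) − 305.0 = 138.5·ln 40.93 − 305.0 = 138.5·3.7119 − 305.0 = 209.093.
Rounded: 209.

209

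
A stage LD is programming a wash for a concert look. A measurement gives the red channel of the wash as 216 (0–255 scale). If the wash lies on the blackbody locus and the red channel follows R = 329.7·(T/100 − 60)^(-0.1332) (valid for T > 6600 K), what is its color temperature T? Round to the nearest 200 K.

(t − 60)^(-0.1332) = 216/329.7 = 0.65514.
t − 60 = 0.65514^(1/-0.1332) = 0.65514^(-7.508) = 23.926, so t = 83.926.
T = 100·t = 8393 K → 8400 K to the nearest 200 K.

8400 K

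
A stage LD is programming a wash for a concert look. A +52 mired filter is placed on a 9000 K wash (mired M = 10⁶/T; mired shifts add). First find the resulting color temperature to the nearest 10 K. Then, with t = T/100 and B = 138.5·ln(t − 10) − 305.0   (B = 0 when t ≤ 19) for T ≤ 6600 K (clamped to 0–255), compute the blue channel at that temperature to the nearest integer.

240

M_in = 10⁶/9000 = 111.11; M_out = 111.11 + (+52) = 163.11.
T_out = 10⁶/163.11 = 6130.8 K → 6130 K; t = 61.3.
B = 138.5·ln(61.3 − 10) − 305.0 = 138.5·ln 51.3 − 305.0 = 138.5·3.9377 − 305.0 = 240.370.
Rounded: 240.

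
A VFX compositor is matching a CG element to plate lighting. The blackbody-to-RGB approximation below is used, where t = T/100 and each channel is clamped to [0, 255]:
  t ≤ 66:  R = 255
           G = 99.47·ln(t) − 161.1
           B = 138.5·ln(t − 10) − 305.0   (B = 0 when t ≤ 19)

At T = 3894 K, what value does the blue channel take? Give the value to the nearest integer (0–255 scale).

161

t = 3894/100 = 38.94; the t ≤ 66 branch applies.
B = 138.5·ln(38.94 − 10) − 305.0 = 138.5·ln 28.94 − 305.0 = 138.5·3.3652 − 305.0 = 161.084.
Rounded: 161.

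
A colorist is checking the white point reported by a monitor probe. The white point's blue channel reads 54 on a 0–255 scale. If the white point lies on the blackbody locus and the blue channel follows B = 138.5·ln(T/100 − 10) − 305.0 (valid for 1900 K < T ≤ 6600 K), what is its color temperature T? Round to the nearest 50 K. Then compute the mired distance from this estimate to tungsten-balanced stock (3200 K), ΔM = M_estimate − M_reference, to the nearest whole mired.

+113 mireds

ln(t − 10) = (54 + 305.0) / 138.5 = 2.5921.
t − 10 = e^2.5921 = 13.357, so t = 23.357.
T = 100·t = 2336 K → 2350 K to the nearest 50 K.
M_estimate = 10⁶/2350 = 425.53; M_reference = 10⁶/3200 = 312.50.
ΔM = 425.53 − 312.50 = 113.03 → +113 mireds.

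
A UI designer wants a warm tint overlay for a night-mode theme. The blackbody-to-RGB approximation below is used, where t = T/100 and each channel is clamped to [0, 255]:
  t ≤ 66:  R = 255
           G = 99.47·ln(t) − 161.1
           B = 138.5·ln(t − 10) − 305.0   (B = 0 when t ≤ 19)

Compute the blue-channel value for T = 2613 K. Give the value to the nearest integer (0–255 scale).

t = 2613/100 = 26.13; the t ≤ 66 branch applies.
B = 138.5·ln(26.13 − 10) − 305.0 = 138.5·ln 16.13 − 305.0 = 138.5·2.7807 − 305.0 = 80.124.
Rounded: 80.

80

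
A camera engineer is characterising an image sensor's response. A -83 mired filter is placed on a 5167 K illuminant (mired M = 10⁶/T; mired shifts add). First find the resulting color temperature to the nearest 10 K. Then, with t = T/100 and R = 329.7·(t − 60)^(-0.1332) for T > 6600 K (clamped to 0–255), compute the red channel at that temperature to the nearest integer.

M_in = 10⁶/5167 = 193.54; M_out = 193.54 + (-83) = 110.54.
T_out = 10⁶/110.54 = 9046.8 K → 9050 K; t = 90.5.
R = 329.7·(90.5 − 60)^(-0.1332) = 329.7·30.5^(-0.1332) = 329.7·0.63429 = 209.127.
Rounded: 209.

209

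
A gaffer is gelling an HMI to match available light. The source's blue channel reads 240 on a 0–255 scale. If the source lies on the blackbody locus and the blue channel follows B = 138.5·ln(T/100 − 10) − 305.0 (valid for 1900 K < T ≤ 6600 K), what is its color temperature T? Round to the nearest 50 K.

6100 K

ln(t − 10) = (240 + 305.0) / 138.5 = 3.9350.
t − 10 = e^3.9350 = 51.163, so t = 61.163.
T = 100·t = 6116 K → 6100 K to the nearest 50 K.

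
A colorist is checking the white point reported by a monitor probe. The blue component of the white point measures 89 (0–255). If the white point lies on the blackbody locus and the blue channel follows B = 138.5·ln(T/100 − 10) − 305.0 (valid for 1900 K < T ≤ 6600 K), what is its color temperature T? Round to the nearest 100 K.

2700 K

ln(t − 10) = (89 + 305.0) / 138.5 = 2.8448.
t − 10 = e^2.8448 = 17.198, so t = 27.198.
T = 100·t = 2720 K → 2700 K to the nearest 100 K.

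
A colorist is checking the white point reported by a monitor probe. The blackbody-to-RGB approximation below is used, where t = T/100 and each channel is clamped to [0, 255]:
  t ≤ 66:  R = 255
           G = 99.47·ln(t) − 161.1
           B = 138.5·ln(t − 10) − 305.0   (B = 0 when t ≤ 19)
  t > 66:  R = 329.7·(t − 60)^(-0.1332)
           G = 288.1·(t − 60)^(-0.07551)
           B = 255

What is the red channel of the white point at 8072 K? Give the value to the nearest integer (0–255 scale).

t = 8072/100 = 80.72; the t > 66 branch applies.
R = 329.7·(80.72 − 60)^(-0.1332) = 329.7·20.72^(-0.1332) = 329.7·0.66782 = 220.179.
Rounded: 220.

220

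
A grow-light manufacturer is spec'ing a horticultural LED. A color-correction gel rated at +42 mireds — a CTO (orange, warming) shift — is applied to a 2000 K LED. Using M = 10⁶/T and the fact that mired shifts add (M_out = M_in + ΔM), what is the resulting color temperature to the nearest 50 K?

1850 K

M_in = 10⁶/2000 = 500.00 mireds.
M_out = 500.00 + (+42) = 542.00 mireds.
T_out = 10⁶/542.00 = 1845.0 K → 1850 K.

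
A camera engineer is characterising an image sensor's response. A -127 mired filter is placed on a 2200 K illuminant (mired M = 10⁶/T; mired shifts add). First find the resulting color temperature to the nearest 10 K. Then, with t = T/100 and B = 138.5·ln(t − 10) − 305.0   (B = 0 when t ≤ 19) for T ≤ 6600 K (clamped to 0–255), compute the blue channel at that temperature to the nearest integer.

M_in = 10⁶/2200 = 454.55; M_out = 454.55 + (-127) = 327.55.
T_out = 10⁶/327.55 = 3053.0 K → 3050 K; t = 30.5.
B = 138.5·ln(30.5 − 10) − 305.0 = 138.5·ln 20.5 − 305.0 = 138.5·3.0204 − 305.0 = 113.329.
Rounded: 113.

113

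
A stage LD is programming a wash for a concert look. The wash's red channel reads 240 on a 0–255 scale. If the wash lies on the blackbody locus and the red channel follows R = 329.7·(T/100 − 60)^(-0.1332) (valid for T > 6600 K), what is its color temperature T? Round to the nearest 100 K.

(t − 60)^(-0.1332) = 240/329.7 = 0.72793.
t − 60 = 0.72793^(1/-0.1332) = 0.72793^(-7.508) = 10.848, so t = 70.848.
T = 100·t = 7085 K → 7100 K to the nearest 100 K.

7100 K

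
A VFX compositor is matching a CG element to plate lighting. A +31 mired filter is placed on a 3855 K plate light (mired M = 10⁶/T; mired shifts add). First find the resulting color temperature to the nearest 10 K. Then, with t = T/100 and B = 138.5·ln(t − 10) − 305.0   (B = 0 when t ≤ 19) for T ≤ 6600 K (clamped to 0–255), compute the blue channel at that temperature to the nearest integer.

137

M_in = 10⁶/3855 = 259.40; M_out = 259.40 + (+31) = 290.40.
T_out = 10⁶/290.40 = 3443.5 K → 3440 K; t = 34.4.
B = 138.5·ln(34.4 − 10) − 305.0 = 138.5·ln 24.4 − 305.0 = 138.5·3.1946 − 305.0 = 137.450.
Rounded: 137.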